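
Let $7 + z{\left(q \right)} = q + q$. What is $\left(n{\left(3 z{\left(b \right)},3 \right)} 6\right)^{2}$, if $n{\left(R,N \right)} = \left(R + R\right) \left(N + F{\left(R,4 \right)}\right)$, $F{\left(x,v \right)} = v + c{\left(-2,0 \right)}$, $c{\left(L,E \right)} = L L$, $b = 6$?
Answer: $3920400$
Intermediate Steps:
$z{\left(q \right)} = -7 + 2 q$ ($z{\left(q \right)} = -7 + \left(q + q\right) = -7 + 2 q$)
$c{\left(L,E \right)} = L^{2}$
$F{\left(x,v \right)} = 4 + v$ ($F{\left(x,v \right)} = v + \left(-2\right)^{2} = v + 4 = 4 + v$)
$n{\left(R,N \right)} = 2 R \left(8 + N\right)$ ($n{\left(R,N \right)} = \left(R + R\right) \left(N + \left(4 + 4\right)\right) = 2 R \left(N + 8\right) = 2 R \left(8 + N\right)$)
$\left(n{\left(3 z{\left(b \right)},3 \right)} 6\right)^{2} = \left(2 \cdot 3 \left(-7 + 2 \cdot 6\right) \left(8 + 3\right) 6\right)^{2} = \left(2 \cdot 3 \left(-7 + 12\right) 11 \cdot 6\right)^{2} = \left(2 \cdot 3 \cdot 5 \cdot 11 \cdot 6\right)^{2} = \left(2 \cdot 15 \cdot 11 \cdot 6\right)^{2} = \left(330 \cdot 6\right)^{2} = 1980^{2} = 3920400$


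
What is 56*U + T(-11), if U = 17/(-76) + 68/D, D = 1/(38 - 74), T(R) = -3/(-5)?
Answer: -13024493/95 ≈ -1.3710e+5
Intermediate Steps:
T(R) = 3/5 (T(R) = -3*(-1/5) = 3/5)
D = -1/36 (D = 1/(-36) = -1/36 ≈ -0.027778)
U = -186065/76 (U = 17/(-76) + 68/(-1/36) = 17*(-1/76) + 68*(-36) = -17/76 - 2448 = -186065/76 ≈ -2448.2)
56*U + T(-11) = 56*(-186065/76) + 3/5 = -2604910/19 + 3/5 = -13024493/95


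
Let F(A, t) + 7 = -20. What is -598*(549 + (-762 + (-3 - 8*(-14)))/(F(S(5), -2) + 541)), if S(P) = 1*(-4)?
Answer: -84178367/257 ≈ -3.2754e+5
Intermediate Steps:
S(P) = -4
F(A, t) = -27 (F(A, t) = -7 - 20 = -27)
-598*(549 + (-762 + (-3 - 8*(-14)))/(F(S(5), -2) + 541)) = -598*(549 + (-762 + (-3 - 8*(-14)))/(-27 + 541)) = -598*(549 + (-762 + (-3 + 112))/514) = -598*(549 + (-762 + 109)*(1/514)) = -598*(549 - 653*1/514) = -598*(549 - 653/514) = -598*281533/514 = -84178367/257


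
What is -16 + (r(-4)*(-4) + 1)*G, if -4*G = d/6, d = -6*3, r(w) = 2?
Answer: -85/4 ≈ -21.250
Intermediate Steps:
d = -18
G = 3/4 (G = -(-9)/(2*6) = -1/4*(-3) = 3/4 ≈ 0.75000)
-16 + (r(-4)*(-4) + 1)*G = -16 + (2*(-4) + 1)*(3/4) = -16 + (-8 + 1)*(3/4) = -16 - 7*3/4 = -16 - 21/4 = -85/4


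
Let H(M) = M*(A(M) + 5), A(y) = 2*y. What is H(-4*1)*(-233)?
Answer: -2796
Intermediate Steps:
H(M) = M*(5 + 2*M) (H(M) = M*(2*M + 5) = M*(5 + 2*M))
H(-4*1)*(-233) = ((-4*1)*(5 + 2*(-4*1)))*(-233) = -4*(5 + 2*(-4))*(-233) = -4*(5 - 8)*(-233) = -4*(-3)*(-233) = 12*(-233) = -2796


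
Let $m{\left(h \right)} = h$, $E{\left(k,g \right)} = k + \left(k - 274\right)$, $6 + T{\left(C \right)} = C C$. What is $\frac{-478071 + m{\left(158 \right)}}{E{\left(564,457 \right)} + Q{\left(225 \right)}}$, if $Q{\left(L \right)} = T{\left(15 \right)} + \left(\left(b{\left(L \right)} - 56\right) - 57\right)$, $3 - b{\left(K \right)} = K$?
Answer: $- \frac{477913}{738} \approx -647.58$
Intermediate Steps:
$b{\left(K \right)} = 3 - K$
$T{\left(C \right)} = -6 + C^{2}$ ($T{\left(C \right)} = -6 + C C = -6 + C^{2}$)
$E{\left(k,g \right)} = -274 + 2 k$ ($E{\left(k,g \right)} = k + \left(-274 + k\right) = -274 + 2 k$)
$Q{\left(L \right)} = 109 - L$ ($Q{\left(L \right)} = \left(-6 + 15^{2}\right) - \left(110 + L\right) = \left(-6 + 225\right) - \left(110 + L\right) = 219 - \left(110 + L\right) = 109 - L$)
$\frac{-478071 + m{\left(158 \right)}}{E{\left(564,457 \right)} + Q{\left(225 \right)}} = \frac{-478071 + 158}{\left(-274 + 2 \cdot 564\right) + \left(109 - 225\right)} = - \frac{477913}{\left(-274 + 1128\right) + \left(109 - 225\right)} = - \frac{477913}{854 - 116} = - \frac{477913}{738}$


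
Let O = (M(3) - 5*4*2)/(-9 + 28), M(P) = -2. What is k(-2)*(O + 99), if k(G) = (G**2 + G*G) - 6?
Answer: 3678/19 ≈ 193.58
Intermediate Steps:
k(G) = -6 + 2*G**2 (k(G) = (G**2 + G**2) - 6 = 2*G**2 - 6 = -6 + 2*G**2)
O = -42/19 (O = (-2 - 5*4*2)/(-9 + 28) = (-2 - 20*2)/19 = (-2 - 40)*(1/19) = -42*1/19 = -42/19 ≈ -2.2105)
k(-2)*(O + 99) = (-6 + 2*(-2)**2)*(-42/19 + 99) = (-6 + 2*4)*(1839/19) = (-6 + 8)*(1839/19) = 2*(1839/19) = 3678/19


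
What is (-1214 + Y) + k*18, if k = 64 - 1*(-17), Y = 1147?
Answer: 1391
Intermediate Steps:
k = 81 (k = 64 + 17 = 81)
(-1214 + Y) + k*18 = (-1214 + 1147) + 81*18 = -67 + 1458 = 1391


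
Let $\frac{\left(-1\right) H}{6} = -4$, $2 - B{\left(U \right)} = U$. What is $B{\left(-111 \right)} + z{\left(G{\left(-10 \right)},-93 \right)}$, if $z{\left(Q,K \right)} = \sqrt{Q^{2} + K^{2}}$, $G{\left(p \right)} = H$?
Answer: $113 + 15 \sqrt{41} \approx 209.05$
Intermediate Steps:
$B{\left(U \right)} = 2 - U$
$H = 24$ ($H = \left(-6\right) \left(-4\right) = 24$)
$G{\left(p \right)} = 24$
$z{\left(Q,K \right)} = \sqrt{K^{2} + Q^{2}}$
$B{\left(-111 \right)} + z{\left(G{\left(-10 \right)},-93 \right)} = \left(2 - -111\right) + \sqrt{\left(-93\right)^{2} + 24^{2}} = \left(2 + 111\right) + \sqrt{8649 + 576} = 113 + \sqrt{9225} = 113 + 15 \sqrt{41}$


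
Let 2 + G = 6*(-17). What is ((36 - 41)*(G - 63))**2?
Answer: 697225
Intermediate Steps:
G = -104 (G = -2 + 6*(-17) = -2 - 102 = -104)
((36 - 41)*(G - 63))**2 = ((36 - 41)*(-104 - 63))**2 = (-5*(-167))**2 = 835**2 = 697225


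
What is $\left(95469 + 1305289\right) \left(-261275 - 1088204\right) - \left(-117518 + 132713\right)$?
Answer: $-1890293520277$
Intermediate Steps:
$\left(95469 + 1305289\right) \left(-261275 - 1088204\right) - \left(-117518 + 132713\right) = 1400758 \left(-1349479\right) - 15195 = -1890293505082 - 15195 = -1890293520277$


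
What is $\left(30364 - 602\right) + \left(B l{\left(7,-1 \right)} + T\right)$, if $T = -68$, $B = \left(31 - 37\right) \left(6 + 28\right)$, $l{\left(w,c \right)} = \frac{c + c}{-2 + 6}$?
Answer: $29796$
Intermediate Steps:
$l{\left(w,c \right)} = \frac{c}{2}$ ($l{\left(w,c \right)} = \frac{2 c}{4} = 2 c \frac{1}{4} = \frac{c}{2}$)
$B = -204$ ($B = \left(-6\right) 34 = -204$)
$\left(30364 - 602\right) + \left(B l{\left(7,-1 \right)} + T\right) = \left(30364 - 602\right) - \left(68 + 204 \cdot \frac{1}{2} \left(-1\right)\right) = 29762 - -34 = 29762 + \left(102 - 68\right) = 29762 + 34 = 29796$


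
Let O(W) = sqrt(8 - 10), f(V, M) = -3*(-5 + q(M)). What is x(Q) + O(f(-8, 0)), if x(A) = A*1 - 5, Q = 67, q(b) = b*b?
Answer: 62 + I*sqrt(2) ≈ 62.0 + 1.4142*I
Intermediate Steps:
q(b) = b**2
f(V, M) = 15 - 3*M**2 (f(V, M) = -3*(-5 + M**2) = 15 - 3*M**2)
x(A) = -5 + A (x(A) = A - 5 = -5 + A)
O(W) = I*sqrt(2) (O(W) = sqrt(-2) = I*sqrt(2))
x(Q) + O(f(-8, 0)) = (-5 + 67) + I*sqrt(2) = 62 + I*sqrt(2)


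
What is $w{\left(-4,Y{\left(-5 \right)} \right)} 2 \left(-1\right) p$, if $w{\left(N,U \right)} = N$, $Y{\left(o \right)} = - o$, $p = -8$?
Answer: $-64$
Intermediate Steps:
$w{\left(-4,Y{\left(-5 \right)} \right)} 2 \left(-1\right) p = \left(-4\right) 2 \left(-1\right) \left(-8\right) = \left(-8\right) \left(-1\right) \left(-8\right) = 8 \left(-8\right) = -64$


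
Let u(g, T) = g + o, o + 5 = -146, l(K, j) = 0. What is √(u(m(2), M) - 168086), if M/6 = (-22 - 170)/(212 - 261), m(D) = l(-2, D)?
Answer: 9*I*√2077 ≈ 410.17*I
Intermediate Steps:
m(D) = 0
o = -151 (o = -5 - 146 = -151)
M = 1152/49 (M = 6*((-22 - 170)/(212 - 261)) = 6*(-192/(-49)) = 6*(-192*(-1/49)) = 6*(192/49) = 1152/49 ≈ 23.510)
u(g, T) = -151 + g (u(g, T) = g - 151 = -151 + g)
√(u(m(2), M) - 168086) = √((-151 + 0) - 168086) = √(-151 - 168086) = √(-168237) = 9*I*√2077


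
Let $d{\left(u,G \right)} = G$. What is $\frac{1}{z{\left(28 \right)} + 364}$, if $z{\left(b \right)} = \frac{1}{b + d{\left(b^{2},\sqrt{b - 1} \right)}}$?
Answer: $\frac{275576}{100319857} + \frac{3 \sqrt{3}}{100319857} \approx 0.002747$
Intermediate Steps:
$z{\left(b \right)} = \frac{1}{b + \sqrt{-1 + b}}$ ($z{\left(b \right)} = \frac{1}{b + \sqrt{b - 1}} = \frac{1}{b + \sqrt{-1 + b}}$)
$\frac{1}{z{\left(28 \right)} + 364} = \frac{1}{\frac{1}{28 + \sqrt{-1 + 28}} + 364} = \frac{1}{\frac{1}{28 + \sqrt{27}} + 364} = \frac{1}{\frac{1}{28 + 3 \sqrt{3}} + 364} = \frac{1}{364 + \frac{1}{28 + 3 \sqrt{3}}}$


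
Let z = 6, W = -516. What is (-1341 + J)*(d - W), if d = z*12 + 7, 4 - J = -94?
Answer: -739585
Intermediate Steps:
J = 98 (J = 4 - 1*(-94) = 4 + 94 = 98)
d = 79 (d = 6*12 + 7 = 72 + 7 = 79)
(-1341 + J)*(d - W) = (-1341 + 98)*(79 - 1*(-516)) = -1243*(79 + 516) = -1243*595 = -739585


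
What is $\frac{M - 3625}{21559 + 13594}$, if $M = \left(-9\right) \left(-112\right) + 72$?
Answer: $- \frac{2545}{35153} \approx -0.072398$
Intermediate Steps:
$M = 1080$ ($M = 1008 + 72 = 1080$)
$\frac{M - 3625}{21559 + 13594} = \frac{1080 - 3625}{21559 + 13594} = \frac{1080 - 3625}{35153} = \left(-2545\right) \frac{1}{35153} = - \frac{2545}{35153}$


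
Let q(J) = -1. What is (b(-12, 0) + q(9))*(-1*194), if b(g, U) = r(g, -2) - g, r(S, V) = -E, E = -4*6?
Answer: -6790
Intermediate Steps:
E = -24
r(S, V) = 24 (r(S, V) = -1*(-24) = 24)
b(g, U) = 24 - g
(b(-12, 0) + q(9))*(-1*194) = ((24 - 1*(-12)) - 1)*(-1*194) = ((24 + 12) - 1)*(-194) = (36 - 1)*(-194) = 35*(-194) = -6790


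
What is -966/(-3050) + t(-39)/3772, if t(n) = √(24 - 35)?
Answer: 483/1525 + I*√11/3772 ≈ 0.31672 + 0.00087927*I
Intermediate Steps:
t(n) = I*√11 (t(n) = √(-11) = I*√11)
-966/(-3050) + t(-39)/3772 = -966/(-3050) + (I*√11)/3772 = -966*(-1/3050) + (I*√11)*(1/3772) = 483/1525 + I*√11/3772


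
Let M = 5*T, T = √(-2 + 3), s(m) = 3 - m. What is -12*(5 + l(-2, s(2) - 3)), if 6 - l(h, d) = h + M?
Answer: -96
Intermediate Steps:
T = 1 (T = √1 = 1)
M = 5 (M = 5*1 = 5)
l(h, d) = 1 - h (l(h, d) = 6 - (h + 5) = 6 - (5 + h) = 6 + (-5 - h) = 1 - h)
-12*(5 + l(-2, s(2) - 3)) = -12*(5 + (1 - 1*(-2))) = -12*(5 + (1 + 2)) = -12*(5 + 3) = -12*8 = -96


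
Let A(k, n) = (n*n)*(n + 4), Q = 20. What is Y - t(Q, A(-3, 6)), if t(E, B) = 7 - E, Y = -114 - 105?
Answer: -206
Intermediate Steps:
Y = -219
A(k, n) = n²*(4 + n)
Y - t(Q, A(-3, 6)) = -219 - (7 - 1*20) = -219 - (7 - 20) = -219 - 1*(-13) = -219 + 13 = -206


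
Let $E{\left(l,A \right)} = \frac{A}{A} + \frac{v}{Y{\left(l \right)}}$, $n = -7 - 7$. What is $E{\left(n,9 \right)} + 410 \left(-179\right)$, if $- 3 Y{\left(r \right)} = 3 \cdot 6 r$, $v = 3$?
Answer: $- \frac{2054891}{28} \approx -73389.0$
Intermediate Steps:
$n = -14$ ($n = -7 - 7 = -14$)
$Y{\left(r \right)} = - 6 r$ ($Y{\left(r \right)} = - \frac{3 \cdot 6 r}{3} = - \frac{18 r}{3} = - 6 r$)
$E{\left(l,A \right)} = 1 - \frac{1}{2 l}$ ($E{\left(l,A \right)} = \frac{A}{A} + \frac{3}{\left(-6\right) l} = 1 + 3 \left(- \frac{1}{6 l}\right) = 1 - \frac{1}{2 l}$)
$E{\left(n,9 \right)} + 410 \left(-179\right) = \frac{- \frac{1}{2} - 14}{-14} + 410 \left(-179\right) = \left(- \frac{1}{14}\right) \left(- \frac{29}{2}\right) - 73390 = \frac{29}{28} - 73390 = - \frac{2054891}{28}$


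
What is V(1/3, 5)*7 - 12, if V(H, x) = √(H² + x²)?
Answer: -12 + 7*√226/3 ≈ 23.078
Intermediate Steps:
V(1/3, 5)*7 - 12 = √((1/3)² + 5²)*7 - 12 = √((⅓)² + 25)*7 - 12 = √(⅑ + 25)*7 - 12 = √(226/9)*7 - 12 = (√226/3)*7 - 12 = 7*√226/3 - 12 = -12 + 7*√226/3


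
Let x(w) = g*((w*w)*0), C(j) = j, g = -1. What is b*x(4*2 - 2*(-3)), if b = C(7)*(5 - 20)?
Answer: 0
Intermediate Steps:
x(w) = 0 (x(w) = -w*w*0 = -w**2*0 = -1*0 = 0)
b = -105 (b = 7*(5 - 20) = 7*(-15) = -105)
b*x(4*2 - 2*(-3)) = -105*0 = 0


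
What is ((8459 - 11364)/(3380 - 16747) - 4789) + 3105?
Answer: -22507123/13367 ≈ -1683.8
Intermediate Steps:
((8459 - 11364)/(3380 - 16747) - 4789) + 3105 = (-2905/(-13367) - 4789) + 3105 = (-2905*(-1/13367) - 4789) + 3105 = (2905/13367 - 4789) + 3105 = -64011658/13367 + 3105 = -22507123/13367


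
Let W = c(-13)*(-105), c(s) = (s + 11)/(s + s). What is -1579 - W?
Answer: -20422/13 ≈ -1570.9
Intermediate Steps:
c(s) = (11 + s)/(2*s) (c(s) = (11 + s)/((2*s)) = (11 + s)*(1/(2*s)) = (11 + s)/(2*s))
W = -105/13 (W = ((1/2)*(11 - 13)/(-13))*(-105) = ((1/2)*(-1/13)*(-2))*(-105) = (1/13)*(-105) = -105/13 ≈ -8.0769)
-1579 - W = -1579 - 1*(-105/13) = -1579 + 105/13 = -20422/13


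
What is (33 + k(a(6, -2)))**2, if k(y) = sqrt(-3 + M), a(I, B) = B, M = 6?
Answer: (33 + sqrt(3))**2 ≈ 1206.3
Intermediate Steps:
k(y) = sqrt(3) (k(y) = sqrt(-3 + 6) = sqrt(3))
(33 + k(a(6, -2)))**2 = (33 + sqrt(3))**2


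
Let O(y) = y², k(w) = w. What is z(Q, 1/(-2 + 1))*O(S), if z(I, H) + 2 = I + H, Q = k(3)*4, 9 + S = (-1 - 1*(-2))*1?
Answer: 576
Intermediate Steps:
S = -8 (S = -9 + (-1 - 1*(-2))*1 = -9 + (-1 + 2)*1 = -9 + 1*1 = -9 + 1 = -8)
Q = 12 (Q = 3*4 = 12)
z(I, H) = -2 + H + I (z(I, H) = -2 + (I + H) = -2 + (H + I) = -2 + H + I)
z(Q, 1/(-2 + 1))*O(S) = (-2 + 1/(-2 + 1) + 12)*(-8)² = (-2 + 1/(-1) + 12)*64 = (-2 - 1 + 12)*64 = 9*64 = 576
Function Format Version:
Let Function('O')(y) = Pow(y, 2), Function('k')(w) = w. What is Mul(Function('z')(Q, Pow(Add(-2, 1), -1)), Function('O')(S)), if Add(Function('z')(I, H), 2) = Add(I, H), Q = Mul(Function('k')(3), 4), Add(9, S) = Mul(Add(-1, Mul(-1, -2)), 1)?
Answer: 576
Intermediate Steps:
S = -8 (S = Add(-9, Mul(Add(-1, Mul(-1, -2)), 1)) = Add(-9, Mul(Add(-1, 2), 1)) = Add(-9, Mul(1, 1)) = Add(-9, 1) = -8)
Q = 12 (Q = Mul(3, 4) = 12)
Function('z')(I, H) = Add(-2, H, I) (Function('z')(I, H) = Add(-2, Add(I, H)) = Add(-2, Add(H, I)) = Add(-2, H, I))
Mul(Function('z')(Q, Pow(Add(-2, 1), -1)), Function('O')(S)) = Mul(Add(-2, Pow(Add(-2, 1), -1), 12), Pow(-8, 2)) = Mul(Add(-2, Pow(-1, -1), 12), 64) = Mul(Add(-2, -1, 12), 64) = Mul(9, 64) = 576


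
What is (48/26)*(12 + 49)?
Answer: 1464/13 ≈ 112.62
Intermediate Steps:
(48/26)*(12 + 49) = (48*(1/26))*61 = (24/13)*61 = 1464/13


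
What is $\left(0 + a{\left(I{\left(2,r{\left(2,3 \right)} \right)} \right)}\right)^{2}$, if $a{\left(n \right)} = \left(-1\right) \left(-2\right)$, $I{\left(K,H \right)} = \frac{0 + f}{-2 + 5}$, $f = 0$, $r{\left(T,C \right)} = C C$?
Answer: $4$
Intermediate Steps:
$r{\left(T,C \right)} = C^{2}$
$I{\left(K,H \right)} = 0$ ($I{\left(K,H \right)} = \frac{0 + 0}{-2 + 5} = \frac{0}{3} = 0 \cdot \frac{1}{3} = 0$)
$a{\left(n \right)} = 2$
$\left(0 + a{\left(I{\left(2,r{\left(2,3 \right)} \right)} \right)}\right)^{2} = \left(0 + 2\right)^{2} = 2^{2} = 4$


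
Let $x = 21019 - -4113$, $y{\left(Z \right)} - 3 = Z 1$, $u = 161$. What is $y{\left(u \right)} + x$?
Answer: $25296$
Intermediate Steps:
$y{\left(Z \right)} = 3 + Z$ ($y{\left(Z \right)} = 3 + Z 1 = 3 + Z$)
$x = 25132$ ($x = 21019 + 4113 = 25132$)
$y{\left(u \right)} + x = \left(3 + 161\right) + 25132 = 164 + 25132 = 25296$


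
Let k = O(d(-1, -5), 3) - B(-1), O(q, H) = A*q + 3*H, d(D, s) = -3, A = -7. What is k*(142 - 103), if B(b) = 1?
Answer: 1131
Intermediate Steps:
O(q, H) = -7*q + 3*H
k = 29 (k = (-7*(-3) + 3*3) - 1*1 = (21 + 9) - 1 = 30 - 1 = 29)
k*(142 - 103) = 29*(142 - 103) = 29*39 = 1131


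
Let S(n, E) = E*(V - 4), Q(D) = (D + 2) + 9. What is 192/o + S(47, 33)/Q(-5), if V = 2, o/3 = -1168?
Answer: -807/73 ≈ -11.055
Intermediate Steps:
o = -3504 (o = 3*(-1168) = -3504)
Q(D) = 11 + D (Q(D) = (2 + D) + 9 = 11 + D)
S(n, E) = -2*E (S(n, E) = E*(2 - 4) = E*(-2) = -2*E)
192/o + S(47, 33)/Q(-5) = 192/(-3504) + (-2*33)/(11 - 5) = 192*(-1/3504) - 66/6 = -4/73 - 66*⅙ = -4/73 - 11 = -807/73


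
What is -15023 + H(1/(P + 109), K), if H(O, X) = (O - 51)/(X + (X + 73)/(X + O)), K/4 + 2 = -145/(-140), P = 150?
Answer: -42322018709/2817587 ≈ -15021.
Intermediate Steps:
K = -27/7 (K = -8 + 4*(-145/(-140)) = -8 + 4*(-145*(-1/140)) = -8 + 4*(29/28) = -8 + 29/7 = -27/7 ≈ -3.8571)
H(O, X) = (-51 + O)/(X + (73 + X)/(O + X))
-15023 + H(1/(P + 109), K) = -15023 + ((1/(150 + 109))² - 51/(150 + 109) - 51*(-27/7) - 27/7/(150 + 109))/(73 - 27/7 + (-27/7)² - 27/7/(150 + 109)) = -15023 + ((1/259)² - 51/259 + 1377/7 - 27/7/259)/(73 - 27/7 + 729/49 - 27/7/259) = -15023 + ((1/259)² - 51*1/259 + 1377/7 + (1/259)*(-27/7))/(73 - 27/7 + 729/49 + (1/259)*(-27/7)) = -15023 + (1/67081 - 51/259 + 1377/7 - 27/1813)/(73 - 27/7 + 729/49 - 27/1813) = -15023 + (13181584/67081)/(152302/1813) = -15023 + (1813/152302)*(13181584/67081) = -15023 + 6590792/2817587 = -42322018709/2817587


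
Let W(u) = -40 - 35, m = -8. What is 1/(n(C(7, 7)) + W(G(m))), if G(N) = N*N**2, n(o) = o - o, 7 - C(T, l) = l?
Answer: -1/75 ≈ -0.013333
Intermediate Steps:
C(T, l) = 7 - l
n(o) = 0
G(N) = N**3
W(u) = -75
1/(n(C(7, 7)) + W(G(m))) = 1/(0 - 75) = 1/(-75) = -1/75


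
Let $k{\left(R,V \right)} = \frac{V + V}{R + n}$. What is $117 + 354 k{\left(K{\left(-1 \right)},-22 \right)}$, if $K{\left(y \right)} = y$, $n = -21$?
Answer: $825$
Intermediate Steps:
$k{\left(R,V \right)} = \frac{2 V}{-21 + R}$ ($k{\left(R,V \right)} = \frac{V + V}{R - 21} = \frac{2 V}{-21 + R}$)
$117 + 354 k{\left(K{\left(-1 \right)},-22 \right)} = 117 + 354 \cdot 2 \left(-22\right) \frac{1}{-21 - 1} = 117 + 354 \cdot 2 \left(-22\right) \frac{1}{-22} = 117 + 354 \cdot 2 \left(-22\right) \left(- \frac{1}{22}\right) = 117 + 354 \cdot 2 = 117 + 708 = 825$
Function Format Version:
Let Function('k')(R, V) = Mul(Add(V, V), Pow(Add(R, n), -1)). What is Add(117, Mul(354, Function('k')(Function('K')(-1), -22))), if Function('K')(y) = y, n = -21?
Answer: 825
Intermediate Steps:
Function('k')(R, V) = Mul(2, V, Pow(Add(-21, R), -1)) (Function('k')(R, V) = Mul(Add(V, V), Pow(Add(R, -21), -1)) = Mul(Mul(2, V), Pow(Add(-21, R), -1)) = Mul(2, V, Pow(Add(-21, R), -1)))
Add(117, Mul(354, Function('k')(Function('K')(-1), -22))) = Add(117, Mul(354, Mul(2, -22, Pow(Add(-21, -1), -1)))) = Add(117, Mul(354, Mul(2, -22, Pow(-22, -1)))) = Add(117, Mul(354, Mul(2, -22, Rational(-1, 22)))) = Add(117, Mul(354, 2)) = Add(117, 708) = 825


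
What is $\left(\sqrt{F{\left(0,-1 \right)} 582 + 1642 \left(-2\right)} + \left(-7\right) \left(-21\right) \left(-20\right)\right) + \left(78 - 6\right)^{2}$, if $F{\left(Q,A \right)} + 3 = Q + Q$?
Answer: $2244 + i \sqrt{5030} \approx 2244.0 + 70.922 i$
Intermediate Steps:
$F{\left(Q,A \right)} = -3 + 2 Q$ ($F{\left(Q,A \right)} = -3 + \left(Q + Q\right) = -3 + 2 Q$)
$\left(\sqrt{F{\left(0,-1 \right)} 582 + 1642 \left(-2\right)} + \left(-7\right) \left(-21\right) \left(-20\right)\right) + \left(78 - 6\right)^{2} = \left(\sqrt{\left(-3 + 2 \cdot 0\right) 582 + 1642 \left(-2\right)} + \left(-7\right) \left(-21\right) \left(-20\right)\right) + \left(78 - 6\right)^{2} = \left(\sqrt{\left(-3 + 0\right) 582 - 3284} + 147 \left(-20\right)\right) + 72^{2} = \left(\sqrt{\left(-3\right) 582 - 3284} - 2940\right) + 5184 = \left(\sqrt{-1746 - 3284} - 2940\right) + 5184 = \left(\sqrt{-5030} - 2940\right) + 5184 = \left(i \sqrt{5030} - 2940\right) + 5184 = \left(-2940 + i \sqrt{5030}\right) + 5184 = 2244 + i \sqrt{5030}$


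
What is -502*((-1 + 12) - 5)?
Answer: -3012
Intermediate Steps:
-502*((-1 + 12) - 5) = -502*(11 - 5) = -502*6 = -3012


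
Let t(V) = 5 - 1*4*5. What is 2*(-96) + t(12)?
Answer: -207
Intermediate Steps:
t(V) = -15 (t(V) = 5 - 4*5 = 5 - 20 = -15)
2*(-96) + t(12) = 2*(-96) - 15 = -192 - 15 = -207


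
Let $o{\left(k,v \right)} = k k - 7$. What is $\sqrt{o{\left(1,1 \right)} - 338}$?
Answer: $2 i \sqrt{86} \approx 18.547 i$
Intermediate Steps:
$o{\left(k,v \right)} = -7 + k^{2}$ ($o{\left(k,v \right)} = k^{2} - 7 = -7 + k^{2}$)
$\sqrt{o{\left(1,1 \right)} - 338} = \sqrt{\left(-7 + 1^{2}\right) - 338} = \sqrt{\left(-7 + 1\right) - 338} = \sqrt{-6 - 338} = \sqrt{-344} = 2 i \sqrt{86}$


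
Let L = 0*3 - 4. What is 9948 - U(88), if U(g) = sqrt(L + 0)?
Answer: 9948 - 2*I ≈ 9948.0 - 2.0*I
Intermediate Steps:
L = -4 (L = 0 - 4 = -4)
U(g) = 2*I (U(g) = sqrt(-4 + 0) = sqrt(-4) = 2*I)
9948 - U(88) = 9948 - 2*I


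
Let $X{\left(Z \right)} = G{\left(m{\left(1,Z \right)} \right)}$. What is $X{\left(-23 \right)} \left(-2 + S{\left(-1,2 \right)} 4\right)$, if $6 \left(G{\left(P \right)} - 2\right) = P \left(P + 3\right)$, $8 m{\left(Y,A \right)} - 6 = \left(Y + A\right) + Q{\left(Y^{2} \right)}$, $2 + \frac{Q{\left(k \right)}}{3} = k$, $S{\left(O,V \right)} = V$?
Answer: $\frac{673}{64} \approx 10.516$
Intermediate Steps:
$Q{\left(k \right)} = -6 + 3 k$
$m{\left(Y,A \right)} = \frac{A}{8} + \frac{Y}{8} + \frac{3 Y^{2}}{8}$ ($m{\left(Y,A \right)} = \frac{3}{4} + \frac{\left(Y + A\right) + \left(-6 + 3 Y^{2}\right)}{8} = \frac{3}{4} + \frac{\left(A + Y\right) + \left(-6 + 3 Y^{2}\right)}{8} = \frac{3}{4} + \frac{-6 + A + Y + 3 Y^{2}}{8} = \frac{3}{4} + \left(- \frac{3}{4} + \frac{A}{8} + \frac{Y}{8} + \frac{3 Y^{2}}{8}\right) = \frac{A}{8} + \frac{Y}{8} + \frac{3 Y^{2}}{8}$)
$G{\left(P \right)} = 2 + \frac{P \left(3 + P\right)}{6}$ ($G{\left(P \right)} = 2 + \frac{P \left(P + 3\right)}{6} = 2 + \frac{P \left(3 + P\right)}{6}$)
$X{\left(Z \right)} = \frac{9}{4} + \frac{\left(\frac{1}{2} + \frac{Z}{8}\right)^{2}}{6} + \frac{Z}{16}$ ($X{\left(Z \right)} = 2 + \frac{\frac{Z}{8} + \frac{1}{8} \cdot 1 + \frac{3 \cdot 1^{2}}{8}}{2} + \frac{\left(\frac{Z}{8} + \frac{1}{8} \cdot 1 + \frac{3 \cdot 1^{2}}{8}\right)^{2}}{6} = 2 + \frac{\frac{Z}{8} + \frac{1}{8} + \frac{3}{8} \cdot 1}{2} + \frac{\left(\frac{Z}{8} + \frac{1}{8} + \frac{3}{8} \cdot 1\right)^{2}}{6} = 2 + \frac{\frac{Z}{8} + \frac{1}{8} + \frac{3}{8}}{2} + \frac{\left(\frac{Z}{8} + \frac{1}{8} + \frac{3}{8}\right)^{2}}{6} = 2 + \frac{\frac{1}{2} + \frac{Z}{8}}{2} + \frac{\left(\frac{1}{2} + \frac{Z}{8}\right)^{2}}{6} = 2 + \left(\frac{1}{4} + \frac{Z}{16}\right) + \frac{\left(\frac{1}{2} + \frac{Z}{8}\right)^{2}}{6} = \frac{9}{4} + \frac{\left(\frac{1}{2} + \frac{Z}{8}\right)^{2}}{6} + \frac{Z}{16}$)
$X{\left(-23 \right)} \left(-2 + S{\left(-1,2 \right)} 4\right) = \left(\frac{55}{24} + \frac{1}{12} \left(-23\right) + \frac{\left(-23\right)^{2}}{384}\right) \left(-2 + 2 \cdot 4\right) = \left(\frac{55}{24} - \frac{23}{12} + \frac{1}{384} \cdot 529\right) \left(-2 + 8\right) = \left(\frac{55}{24} - \frac{23}{12} + \frac{529}{384}\right) 6 = \frac{673}{384} \cdot 6 = \frac{673}{64}$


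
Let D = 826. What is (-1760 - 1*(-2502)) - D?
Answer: -84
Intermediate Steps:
(-1760 - 1*(-2502)) - D = (-1760 - 1*(-2502)) - 1*826 = (-1760 + 2502) - 826 = 742 - 826 = -84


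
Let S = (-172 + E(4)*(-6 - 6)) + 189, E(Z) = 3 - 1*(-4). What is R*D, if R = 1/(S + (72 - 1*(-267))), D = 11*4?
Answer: 11/68 ≈ 0.16176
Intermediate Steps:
E(Z) = 7 (E(Z) = 3 + 4 = 7)
D = 44
S = -67 (S = (-172 + 7*(-6 - 6)) + 189 = (-172 + 7*(-12)) + 189 = (-172 - 84) + 189 = -256 + 189 = -67)
R = 1/272 (R = 1/(-67 + (72 - 1*(-267))) = 1/(-67 + (72 + 267)) = 1/(-67 + 339) = 1/272 ≈ 0.0036765)
R*D = (1/272)*44 = 11/68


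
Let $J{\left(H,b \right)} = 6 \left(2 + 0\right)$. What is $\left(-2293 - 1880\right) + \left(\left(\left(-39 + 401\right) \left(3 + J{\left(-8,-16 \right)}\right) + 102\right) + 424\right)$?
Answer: $1783$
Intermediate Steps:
$J{\left(H,b \right)} = 12$ ($J{\left(H,b \right)} = 6 \cdot 2 = 12$)
$\left(-2293 - 1880\right) + \left(\left(\left(-39 + 401\right) \left(3 + J{\left(-8,-16 \right)}\right) + 102\right) + 424\right) = \left(-2293 - 1880\right) + \left(\left(\left(-39 + 401\right) \left(3 + 12\right) + 102\right) + 424\right) = -4173 + \left(\left(362 \cdot 15 + 102\right) + 424\right) = -4173 + \left(\left(5430 + 102\right) + 424\right) = -4173 + \left(5532 + 424\right) = -4173 + 5956 = 1783$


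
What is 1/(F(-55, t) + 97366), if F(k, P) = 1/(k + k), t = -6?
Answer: 110/10710259 ≈ 1.0271e-5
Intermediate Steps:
F(k, P) = 1/(2*k)
1/(F(-55, t) + 97366) = 1/((½)/(-55) + 97366) = 1/((½)*(-1/55) + 97366) = 1/(-1/110 + 97366) = 1/(10710259/110) = 110/10710259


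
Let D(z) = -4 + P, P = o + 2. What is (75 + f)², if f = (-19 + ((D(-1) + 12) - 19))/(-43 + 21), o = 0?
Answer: 703921/121 ≈ 5817.5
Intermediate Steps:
P = 2 (P = 0 + 2 = 2)
D(z) = -2 (D(z) = -4 + 2 = -2)
f = 14/11 (f = (-19 + ((-2 + 12) - 19))/(-43 + 21) = (-19 + (10 - 19))/(-22) = (-19 - 9)*(-1/22) = -28*(-1/22) = 14/11 ≈ 1.2727)
(75 + f)² = (75 + 14/11)² = (839/11)² = 703921/121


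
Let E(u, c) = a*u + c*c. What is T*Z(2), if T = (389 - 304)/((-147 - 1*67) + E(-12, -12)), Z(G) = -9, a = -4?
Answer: 765/22 ≈ 34.773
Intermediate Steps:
E(u, c) = c² - 4*u (E(u, c) = -4*u + c*c = -4*u + c² = c² - 4*u)
T = -85/22 (T = (389 - 304)/((-147 - 1*67) + ((-12)² - 4*(-12))) = 85/((-147 - 67) + (144 + 48)) = 85/(-214 + 192) = 85/(-22) = 85*(-1/22) = -85/22 ≈ -3.8636)
T*Z(2) = -85/22*(-9) = 765/22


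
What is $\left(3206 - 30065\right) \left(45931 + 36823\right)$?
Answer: $-2222689686$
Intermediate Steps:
$\left(3206 - 30065\right) \left(45931 + 36823\right) = \left(-26859\right) 82754 = -2222689686$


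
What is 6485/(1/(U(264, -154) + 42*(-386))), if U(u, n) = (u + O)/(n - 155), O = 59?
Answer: -32488754035/309 ≈ -1.0514e+8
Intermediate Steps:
U(u, n) = (59 + u)/(-155 + n) (U(u, n) = (u + 59)/(n - 155) = (59 + u)/(-155 + n))
6485/(1/(U(264, -154) + 42*(-386))) = 6485/(1/((59 + 264)/(-155 - 154) + 42*(-386))) = 6485/(1/(323/(-309) - 16212)) = 6485/(1/(-1/309*323 - 16212)) = 6485/(1/(-323/309 - 16212)) = 6485/(1/(-5009831/309)) = 6485/(-309/5009831) = 6485*(-5009831/309) = -32488754035/309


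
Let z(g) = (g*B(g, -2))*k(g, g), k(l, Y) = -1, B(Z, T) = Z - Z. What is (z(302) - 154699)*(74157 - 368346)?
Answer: 45510744111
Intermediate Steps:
B(Z, T) = 0
z(g) = 0 (z(g) = (g*0)*(-1) = 0*(-1) = 0)
(z(302) - 154699)*(74157 - 368346) = (0 - 154699)*(74157 - 368346) = -154699*(-294189) = 45510744111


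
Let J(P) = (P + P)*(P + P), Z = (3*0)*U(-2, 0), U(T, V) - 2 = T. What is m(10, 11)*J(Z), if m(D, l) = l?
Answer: 0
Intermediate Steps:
U(T, V) = 2 + T
Z = 0 (Z = (3*0)*(2 - 2) = 0*0 = 0)
J(P) = 4*P² (J(P) = (2*P)*(2*P) = 4*P²)
m(10, 11)*J(Z) = 11*(4*0²) = 11*(4*0) = 11*0 = 0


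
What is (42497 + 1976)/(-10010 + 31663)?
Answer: 44473/21653 ≈ 2.0539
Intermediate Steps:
(42497 + 1976)/(-10010 + 31663) = 44473/21653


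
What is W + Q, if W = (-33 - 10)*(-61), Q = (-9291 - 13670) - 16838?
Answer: -37176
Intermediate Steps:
Q = -39799 (Q = -22961 - 16838 = -39799)
W = 2623 (W = -43*(-61) = 2623)
W + Q = 2623 - 39799 = -37176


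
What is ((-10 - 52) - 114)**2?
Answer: 30976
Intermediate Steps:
((-10 - 52) - 114)**2 = (-62 - 114)**2 = (-176)**2 = 30976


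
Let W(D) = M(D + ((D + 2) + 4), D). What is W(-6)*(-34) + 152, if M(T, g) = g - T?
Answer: 152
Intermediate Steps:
W(D) = -6 - D (W(D) = D - (D + ((D + 2) + 4)) = D - (D + ((2 + D) + 4)) = D - (D + (6 + D)) = D - (6 + 2*D) = D + (-6 - 2*D) = -6 - D)
W(-6)*(-34) + 152 = (-6 - 1*(-6))*(-34) + 152 = (-6 + 6)*(-34) + 152 = 0*(-34) + 152 = 0 + 152 = 152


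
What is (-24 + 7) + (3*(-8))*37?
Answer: -905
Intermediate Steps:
(-24 + 7) + (3*(-8))*37 = -17 - 24*37 = -17 - 888 = -905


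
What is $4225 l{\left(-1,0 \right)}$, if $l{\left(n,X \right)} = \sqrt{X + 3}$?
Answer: $4225 \sqrt{3} \approx 7317.9$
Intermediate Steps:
$l{\left(n,X \right)} = \sqrt{3 + X}$
$4225 l{\left(-1,0 \right)} = 4225 \sqrt{3 + 0} = 4225 \sqrt{3}$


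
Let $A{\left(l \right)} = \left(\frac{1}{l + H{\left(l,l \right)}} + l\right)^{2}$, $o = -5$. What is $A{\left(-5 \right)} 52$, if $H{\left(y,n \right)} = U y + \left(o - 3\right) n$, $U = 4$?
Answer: $\frac{284752}{225} \approx 1265.6$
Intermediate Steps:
$H{\left(y,n \right)} = - 8 n + 4 y$ ($H{\left(y,n \right)} = 4 y + \left(-5 - 3\right) n = 4 y - 8 n = - 8 n + 4 y$)
$A{\left(l \right)} = \left(l - \frac{1}{3 l}\right)^{2}$ ($A{\left(l \right)} = \left(\frac{1}{l + \left(- 8 l + 4 l\right)} + l\right)^{2} = \left(\frac{1}{l - 4 l} + l\right)^{2} = \left(\frac{1}{\left(-3\right) l} + l\right)^{2} = \left(- \frac{1}{3 l} + l\right)^{2} = \left(l - \frac{1}{3 l}\right)^{2}$)
$A{\left(-5 \right)} 52 = \frac{\left(1 - 3 \left(-5\right)^{2}\right)^{2}}{9 \cdot 25} \cdot 52 = \frac{1}{9} \cdot \frac{1}{25} \left(1 - 75\right)^{2} \cdot 52 = \frac{1}{9} \cdot \frac{1}{25} \left(-74\right)^{2} \cdot 52 = \frac{1}{9} \cdot \frac{1}{25} \cdot 5476 \cdot 52 = \frac{5476}{225} \cdot 52 = \frac{284752}{225}$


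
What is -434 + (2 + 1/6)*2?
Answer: -1289/3 ≈ -429.67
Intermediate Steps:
-434 + (2 + 1/6)*2 = -434 + (2 + ⅙)*2 = -434 + (13/6)*2 = -434 + 13/3 = -1289/3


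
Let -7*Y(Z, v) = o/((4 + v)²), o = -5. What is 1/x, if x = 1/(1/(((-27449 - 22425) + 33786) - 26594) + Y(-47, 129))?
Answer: 89587/5285013286 ≈ 1.6951e-5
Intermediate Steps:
Y(Z, v) = 5/(7*(4 + v)²) (Y(Z, v) = -(-5)/(7*((4 + v)²)) = -(-5)/(7*(4 + v)²) = 5/(7*(4 + v)²))
x = 5285013286/89587 (x = 1/(1/(((-27449 - 22425) + 33786) - 26594) + 5/(7*(4 + 129)²)) = 1/(1/((-49874 + 33786) - 26594) + (5/7)/133²) = 1/(1/(-16088 - 26594) + (5/7)*(1/17689)) = 1/(1/(-42682) + 5/123823) = 1/(-1/42682 + 5/123823) = 1/(89587/5285013286) = 5285013286/89587 ≈ 58993.)
1/x = 1/(5285013286/89587) = 89587/5285013286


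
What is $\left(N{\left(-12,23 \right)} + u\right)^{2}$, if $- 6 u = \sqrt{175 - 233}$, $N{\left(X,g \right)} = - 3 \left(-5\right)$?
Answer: $\frac{\left(90 - i \sqrt{58}\right)^{2}}{36} \approx 223.39 - 38.079 i$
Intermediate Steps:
$N{\left(X,g \right)} = 15$ ($N{\left(X,g \right)} = \left(-1\right) \left(-15\right) = 15$)
$u = - \frac{i \sqrt{58}}{6}$ ($u = - \frac{\sqrt{175 - 233}}{6} = - \frac{\sqrt{-58}}{6} = - \frac{i \sqrt{58}}{6} \approx - 1.2693 i$)
$\left(N{\left(-12,23 \right)} + u\right)^{2} = \left(15 - \frac{i \sqrt{58}}{6}\right)^{2}$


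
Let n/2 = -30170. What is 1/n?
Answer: -1/60340 ≈ -1.6573e-5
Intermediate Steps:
n = -60340 (n = 2*(-30170) = -60340)
1/n = 1/(-60340) = -1/60340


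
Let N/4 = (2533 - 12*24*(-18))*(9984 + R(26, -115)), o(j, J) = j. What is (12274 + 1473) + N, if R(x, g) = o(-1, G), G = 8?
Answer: 308168991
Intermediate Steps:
R(x, g) = -1
N = 308155244 (N = 4*((2533 - 12*24*(-18))*(9984 - 1)) = 4*((2533 - 288*(-18))*9983) = 4*((2533 + 5184)*9983) = 4*(7717*9983) = 4*77038811 = 308155244)
(12274 + 1473) + N = (12274 + 1473) + 308155244 = 13747 + 308155244 = 308168991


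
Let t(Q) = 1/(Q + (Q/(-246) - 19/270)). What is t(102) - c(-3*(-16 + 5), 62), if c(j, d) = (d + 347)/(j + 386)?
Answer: -454984009/470860049 ≈ -0.96628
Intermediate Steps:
c(j, d) = (347 + d)/(386 + j)
t(Q) = 1/(-19/270 + 245*Q/246) (t(Q) = 1/(Q + (Q*(-1/246) - 19*1/270)) = 1/(Q + (-Q/246 - 19/270)) = 1/(Q + (-19/270 - Q/246)) = 1/(-19/270 + 245*Q/246))
t(102) - c(-3*(-16 + 5), 62) = 11070/(-779 + 11025*102) - (347 + 62)/(386 - 3*(-16 + 5)) = 11070/(-779 + 1124550) - 409/(386 - 3*(-11)) = 11070/1123771 - 409/(386 + 33) = 11070*(1/1123771) - 409/419 = 11070/1123771 - 409/419 = -454984009/470860049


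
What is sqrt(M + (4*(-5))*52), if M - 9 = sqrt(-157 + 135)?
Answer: sqrt(-1031 + I*sqrt(22)) ≈ 0.07304 + 32.109*I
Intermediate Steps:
M = 9 + I*sqrt(22) (M = 9 + sqrt(-157 + 135) = 9 + sqrt(-22) = 9 + I*sqrt(22) ≈ 9.0 + 4.6904*I)
sqrt(M + (4*(-5))*52) = sqrt((9 + I*sqrt(22)) + (4*(-5))*52) = sqrt((9 + I*sqrt(22)) - 20*52) = sqrt((9 + I*sqrt(22)) - 1040) = sqrt(-1031 + I*sqrt(22))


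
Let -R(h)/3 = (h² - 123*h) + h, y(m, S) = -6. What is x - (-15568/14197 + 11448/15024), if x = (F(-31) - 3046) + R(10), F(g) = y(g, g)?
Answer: 2740268775/8887322 ≈ 308.33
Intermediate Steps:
F(g) = -6
R(h) = -3*h² + 366*h (R(h) = -3*((h² - 123*h) + h) = -3*(h² - 122*h) = -3*h² + 366*h)
x = 308 (x = (-6 - 3046) + 3*10*(122 - 1*10) = -3052 + 3*10*(122 - 10) = -3052 + 3*10*112 = -3052 + 3360 = 308)
x - (-15568/14197 + 11448/15024) = 308 - (-15568/14197 + 11448/15024) = 308 - (-15568*1/14197 + 11448*(1/15024)) = 308 - (-15568/14197 + 477/626) = 308 - 1*(-2973599/8887322) = 308 + 2973599/8887322 = 2740268775/8887322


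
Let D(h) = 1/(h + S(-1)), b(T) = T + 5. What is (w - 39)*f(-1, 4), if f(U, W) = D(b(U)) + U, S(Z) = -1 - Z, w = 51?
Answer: -9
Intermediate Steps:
b(T) = 5 + T
D(h) = 1/h (D(h) = 1/(h + (-1 - 1*(-1))) = 1/(h + (-1 + 1)) = 1/(h + 0) = 1/h)
f(U, W) = U + 1/(5 + U) (f(U, W) = 1/(5 + U) + U = U + 1/(5 + U))
(w - 39)*f(-1, 4) = (51 - 39)*((1 - (5 - 1))/(5 - 1)) = 12*((1 - 1*4)/4) = 12*((1 - 4)/4) = 12*((1/4)*(-3)) = 12*(-3/4) = -9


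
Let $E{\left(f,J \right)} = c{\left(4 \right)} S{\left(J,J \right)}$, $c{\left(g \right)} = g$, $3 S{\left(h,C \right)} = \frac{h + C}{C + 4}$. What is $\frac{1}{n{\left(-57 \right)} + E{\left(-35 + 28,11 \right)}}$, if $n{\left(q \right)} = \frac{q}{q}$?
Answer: $\frac{45}{133} \approx 0.33835$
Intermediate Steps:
$n{\left(q \right)} = 1$
$S{\left(h,C \right)} = \frac{C + h}{3 \left(4 + C\right)}$ ($S{\left(h,C \right)} = \frac{\left(h + C\right) \frac{1}{C + 4}}{3} = \frac{\left(C + h\right) \frac{1}{4 + C}}{3} = \frac{\frac{1}{4 + C} \left(C + h\right)}{3} = \frac{C + h}{3 \left(4 + C\right)}$)
$E{\left(f,J \right)} = \frac{8 J}{3 \left(4 + J\right)}$ ($E{\left(f,J \right)} = 4 \frac{J + J}{3 \left(4 + J\right)} = 4 \frac{2 J}{3 \left(4 + J\right)} = \frac{8 J}{3 \left(4 + J\right)}$)
$\frac{1}{n{\left(-57 \right)} + E{\left(-35 + 28,11 \right)}} = \frac{1}{1 + \frac{8}{3} \cdot 11 \frac{1}{4 + 11}} = \frac{1}{1 + \frac{8}{3} \cdot 11 \cdot \frac{1}{15}} = \frac{1}{1 + \frac{88}{45}} = \frac{1}{\frac{133}{45}} = \frac{45}{133}$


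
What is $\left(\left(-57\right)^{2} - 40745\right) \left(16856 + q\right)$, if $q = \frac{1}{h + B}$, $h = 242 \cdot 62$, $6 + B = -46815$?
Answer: $- \frac{20109380433096}{31817} \approx -6.3203 \cdot 10^{8}$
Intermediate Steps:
$B = -46821$ ($B = -6 - 46815 = -46821$)
$h = 15004$
$q = - \frac{1}{31817}$ ($q = \frac{1}{15004 - 46821} = \frac{1}{-31817} = - \frac{1}{31817} \approx -3.143 \cdot 10^{-5}$)
$\left(\left(-57\right)^{2} - 40745\right) \left(16856 + q\right) = \left(\left(-57\right)^{2} - 40745\right) \left(16856 - \frac{1}{31817}\right) = \left(3249 - 40745\right) \frac{536307351}{31817} = \left(-37496\right) \frac{536307351}{31817} = - \frac{20109380433096}{31817}$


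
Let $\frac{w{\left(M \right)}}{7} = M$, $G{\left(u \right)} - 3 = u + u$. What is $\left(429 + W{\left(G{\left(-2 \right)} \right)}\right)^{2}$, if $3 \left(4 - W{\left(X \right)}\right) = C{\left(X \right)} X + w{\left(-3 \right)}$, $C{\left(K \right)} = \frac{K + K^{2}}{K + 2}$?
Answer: $193600$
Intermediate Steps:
$C{\left(K \right)} = \frac{K + K^{2}}{2 + K}$
$G{\left(u \right)} = 3 + 2 u$ ($G{\left(u \right)} = 3 + \left(u + u\right) = 3 + 2 u$)
$w{\left(M \right)} = 7 M$
$W{\left(X \right)} = 11 - \frac{X^{2} \left(1 + X\right)}{3 \left(2 + X\right)}$ ($W{\left(X \right)} = 4 - \frac{\frac{X \left(1 + X\right)}{2 + X} X + 7 \left(-3\right)}{3} = 4 - \frac{\frac{X^{2} \left(1 + X\right)}{2 + X} - 21}{3} = 4 - \frac{-21 + \frac{X^{2} \left(1 + X\right)}{2 + X}}{3} = 4 - \left(-7 + \frac{X^{2} \left(1 + X\right)}{3 \left(2 + X\right)}\right) = 11 - \frac{X^{2} \left(1 + X\right)}{3 \left(2 + X\right)}$)
$\left(429 + W{\left(G{\left(-2 \right)} \right)}\right)^{2} = \left(429 + \frac{66 - \left(3 + 2 \left(-2\right)\right)^{2} - \left(3 + 2 \left(-2\right)\right)^{3} + 33 \left(3 + 2 \left(-2\right)\right)}{3 \left(2 + \left(3 + 2 \left(-2\right)\right)\right)}\right)^{2} = \left(429 + \frac{66 - \left(3 - 4\right)^{2} - \left(3 - 4\right)^{3} + 33 \left(3 - 4\right)}{3 \left(2 + \left(3 - 4\right)\right)}\right)^{2} = \left(429 + \frac{66 - \left(-1\right)^{2} - \left(-1\right)^{3} + 33 \left(-1\right)}{3 \left(2 - 1\right)}\right)^{2} = \left(429 + \frac{66 - 1 - -1 - 33}{3 \cdot 1}\right)^{2} = \left(429 + \frac{1}{3} \cdot 1 \left(66 - 1 + 1 - 33\right)\right)^{2} = \left(429 + \frac{1}{3} \cdot 1 \cdot 33\right)^{2} = \left(429 + 11\right)^{2} = 440^{2} = 193600$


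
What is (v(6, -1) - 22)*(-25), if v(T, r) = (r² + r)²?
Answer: 550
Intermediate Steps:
v(T, r) = (r + r²)²
(v(6, -1) - 22)*(-25) = ((-1)²*(1 - 1)² - 22)*(-25) = (1*0² - 22)*(-25) = (1*0 - 22)*(-25) = (0 - 22)*(-25) = -22*(-25) = 550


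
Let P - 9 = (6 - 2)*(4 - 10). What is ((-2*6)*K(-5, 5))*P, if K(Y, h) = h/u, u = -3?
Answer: -300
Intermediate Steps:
P = -15 (P = 9 + (6 - 2)*(4 - 10) = 9 + 4*(-6) = 9 - 24 = -15)
K(Y, h) = -h/3 (K(Y, h) = h/(-3) = h*(-⅓) = -h/3)
((-2*6)*K(-5, 5))*P = ((-2*6)*(-⅓*5))*(-15) = -12*(-5/3)*(-15) = 20*(-15) = -300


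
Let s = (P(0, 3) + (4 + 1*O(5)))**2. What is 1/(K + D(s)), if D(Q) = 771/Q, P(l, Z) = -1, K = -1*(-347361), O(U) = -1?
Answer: 4/1390215 ≈ 2.8773e-6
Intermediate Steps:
K = 347361
s = 4 (s = (-1 + (4 + 1*(-1)))**2 = (-1 + (4 - 1))**2 = (-1 + 3)**2 = 2**2 = 4)
1/(K + D(s)) = 1/(347361 + 771/4) = 1/(1390215/4) = 4/1390215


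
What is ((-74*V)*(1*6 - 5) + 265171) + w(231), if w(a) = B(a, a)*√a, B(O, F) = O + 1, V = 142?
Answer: 254663 + 232*√231 ≈ 2.5819e+5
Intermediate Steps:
B(O, F) = 1 + O
w(a) = √a*(1 + a) (w(a) = (1 + a)*√a = √a*(1 + a))
((-74*V)*(1*6 - 5) + 265171) + w(231) = ((-74*142)*(1*6 - 5) + 265171) + √231*(1 + 231) = (-10508*(6 - 5) + 265171) + √231*232 = (-10508*1 + 265171) + 232*√231 = (-10508 + 265171) + 232*√231 = 254663 + 232*√231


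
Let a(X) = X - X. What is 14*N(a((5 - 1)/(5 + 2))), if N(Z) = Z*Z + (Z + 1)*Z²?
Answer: 0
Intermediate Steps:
a(X) = 0
N(Z) = Z² + Z²*(1 + Z) (N(Z) = Z² + (1 + Z)*Z² = Z² + Z²*(1 + Z))
14*N(a((5 - 1)/(5 + 2))) = 14*(0²*(2 + 0)) = 14*(0*2) = 14*0 = 0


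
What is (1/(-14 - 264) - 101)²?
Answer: 788430241/77284 ≈ 10202.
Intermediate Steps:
(1/(-14 - 264) - 101)² = (1/(-278) - 101)² = (-1/278 - 101)² = (-28079/278)² = 788430241/77284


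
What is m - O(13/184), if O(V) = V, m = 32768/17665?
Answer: 5799667/3250360 ≈ 1.7843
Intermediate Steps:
m = 32768/17665 (m = 32768*(1/17665) = 32768/17665 ≈ 1.8550)
m - O(13/184) = 32768/17665 - 13/184 = 5799667/3250360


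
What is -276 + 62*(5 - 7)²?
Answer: -28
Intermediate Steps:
-276 + 62*(5 - 7)² = -276 + 62*(-2)² = -276 + 62*4 = -276 + 248 = -28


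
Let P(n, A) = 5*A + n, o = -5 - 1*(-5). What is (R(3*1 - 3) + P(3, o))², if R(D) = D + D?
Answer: 9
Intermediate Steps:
o = 0 (o = -5 + 5 = 0)
R(D) = 2*D
P(n, A) = n + 5*A
(R(3*1 - 3) + P(3, o))² = (2*(3*1 - 3) + (3 + 5*0))² = (2*(3 - 3) + (3 + 0))² = (2*0 + 3)² = (0 + 3)² = 3² = 9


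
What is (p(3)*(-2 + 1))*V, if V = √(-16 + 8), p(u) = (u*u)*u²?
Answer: -162*I*√2 ≈ -229.1*I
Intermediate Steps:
p(u) = u⁴ (p(u) = u²*u² = u⁴)
V = 2*I*√2 (V = √(-8) = 2*I*√2 ≈ 2.8284*I)
(p(3)*(-2 + 1))*V = (3⁴*(-2 + 1))*(2*I*√2) = (81*(-1))*(2*I*√2) = -162*I*√2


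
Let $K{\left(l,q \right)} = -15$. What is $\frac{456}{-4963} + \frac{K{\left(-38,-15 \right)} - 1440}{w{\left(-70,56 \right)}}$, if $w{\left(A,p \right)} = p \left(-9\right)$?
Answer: $\frac{332921}{119112} \approx 2.795$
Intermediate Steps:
$w{\left(A,p \right)} = - 9 p$
$\frac{456}{-4963} + \frac{K{\left(-38,-15 \right)} - 1440}{w{\left(-70,56 \right)}} = \frac{456}{-4963} + \frac{-15 - 1440}{\left(-9\right) 56} = 456 \left(- \frac{1}{4963}\right) - \frac{1455}{-504} = - \frac{456}{4963} - - \frac{485}{168} = - \frac{456}{4963} + \frac{485}{168} = \frac{332921}{119112}$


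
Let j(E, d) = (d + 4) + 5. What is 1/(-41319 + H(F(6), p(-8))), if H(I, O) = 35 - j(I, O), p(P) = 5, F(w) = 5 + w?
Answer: -1/41298 ≈ -2.4214e-5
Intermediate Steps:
j(E, d) = 9 + d (j(E, d) = (4 + d) + 5 = 9 + d)
H(I, O) = 26 - O (H(I, O) = 35 - (9 + O) = 35 + (-9 - O) = 26 - O)
1/(-41319 + H(F(6), p(-8))) = 1/(-41319 + (26 - 1*5)) = 1/(-41319 + (26 - 5)) = 1/(-41319 + 21) = 1/(-41298) = -1/41298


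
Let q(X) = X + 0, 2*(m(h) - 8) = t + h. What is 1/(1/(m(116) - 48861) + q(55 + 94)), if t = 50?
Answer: 48770/7266729 ≈ 0.0067114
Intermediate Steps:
m(h) = 33 + h/2 (m(h) = 8 + (50 + h)/2 = 8 + (25 + h/2) = 33 + h/2)
q(X) = X
1/(1/(m(116) - 48861) + q(55 + 94)) = 1/(1/((33 + (1/2)*116) - 48861) + (55 + 94)) = 1/(1/((33 + 58) - 48861) + 149) = 1/(1/(91 - 48861) + 149) = 1/(1/(-48770) + 149) = 1/(-1/48770 + 149) = 1/(7266729/48770) = 48770/7266729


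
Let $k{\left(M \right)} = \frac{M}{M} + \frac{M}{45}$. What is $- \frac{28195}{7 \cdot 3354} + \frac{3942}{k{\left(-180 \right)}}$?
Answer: $- \frac{30878287}{23478} \approx -1315.2$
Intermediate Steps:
$k{\left(M \right)} = 1 + \frac{M}{45}$ ($k{\left(M \right)} = 1 + M \frac{1}{45} = 1 + \frac{M}{45}$)
$- \frac{28195}{7 \cdot 3354} + \frac{3942}{k{\left(-180 \right)}} = - \frac{28195}{7 \cdot 3354} + \frac{3942}{1 + \frac{1}{45} \left(-180\right)} = - \frac{28195}{23478} + \frac{3942}{1 - 4} = \left(-28195\right) \frac{1}{23478} + \frac{3942}{-3} = - \frac{28195}{23478} + 3942 \left(- \frac{1}{3}\right) = - \frac{28195}{23478} - 1314 = - \frac{30878287}{23478}$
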